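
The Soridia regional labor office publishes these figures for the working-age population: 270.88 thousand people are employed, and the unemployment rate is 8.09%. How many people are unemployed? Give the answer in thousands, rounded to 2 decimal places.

Let U be the number unemployed. The labor force is E + U, and U/(E+U) = 0.0809.
So U = 0.0809 × 270.88 / (1 − 0.0809) = 21.9142 / 0.9191 ≈ 23.84 thousand.

About 23.84 thousand are unemployed.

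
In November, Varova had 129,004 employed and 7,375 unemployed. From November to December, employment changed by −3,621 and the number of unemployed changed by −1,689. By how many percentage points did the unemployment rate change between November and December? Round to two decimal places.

The unemployment rate changed by −1.07 percentage points.

November: labor force = 129,004 + 7,375 = 136,379; u = 7,375/136,379 = 5.41%.
December: labor force = 125,383 + 5,686 = 131,069; u = 5,686/131,069 = 4.34%.
Change = 4.34% − 5.41% = −1.07 pp.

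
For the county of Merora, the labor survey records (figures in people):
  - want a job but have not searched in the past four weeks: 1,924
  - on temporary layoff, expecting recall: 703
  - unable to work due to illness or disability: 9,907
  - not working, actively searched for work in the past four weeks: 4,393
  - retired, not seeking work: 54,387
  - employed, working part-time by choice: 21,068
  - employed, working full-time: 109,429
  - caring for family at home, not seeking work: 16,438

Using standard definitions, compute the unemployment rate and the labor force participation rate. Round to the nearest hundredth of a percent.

Unemployment rate ≈ 3.76%; labor force participation rate ≈ 62.13%.

Employed = 21,068 + 109,429 = 130,497.
Unemployed = 703 + 4,393 = 5,096 (jobless and actively searching, or on temporary layoff).
Labor force = 130,497 + 5,096 = 135,593.
Not in labor force = 1,924 + 9,907 + 54,387 + 16,438 = 82,656 (those not working and not actively searching are outside the labor force — including those who want a job but have given up searching).
Civilian working-age population = 135,593 + 82,656 = 218,249.
Unemployment rate = 5,096 / 135,593 = 3.76%.
Labor force participation rate = 135,593 / 218,249 = 62.13%.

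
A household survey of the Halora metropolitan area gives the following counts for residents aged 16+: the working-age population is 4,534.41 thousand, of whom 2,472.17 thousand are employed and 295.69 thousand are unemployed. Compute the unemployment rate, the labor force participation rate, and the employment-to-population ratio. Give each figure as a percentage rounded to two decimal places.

Unemployment rate ≈ 10.68%; labor force participation rate ≈ 61.04%; employment-population ratio ≈ 54.52%.

Labor force = employed + unemployed = 2,472.17 + 295.69 = 2,767.86 thousand.
Unemployment rate = 295.69 / 2,767.86 = 10.68%.
Labor force participation rate = 2,767.86 / 4,534.41 = 61.04%.
Employment-population ratio = 2,472.17 / 4,534.41 = 54.52%.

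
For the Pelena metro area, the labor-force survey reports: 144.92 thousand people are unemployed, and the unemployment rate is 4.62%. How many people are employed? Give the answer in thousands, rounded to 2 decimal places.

Labor force = U / u = 144.92 / 0.0462 ≈ 3,136.80 thousand.
Employed = labor force − unemployed = 3,136.80 − 144.92 = 2,991.88 thousand.

About 2,991.88 thousand are employed.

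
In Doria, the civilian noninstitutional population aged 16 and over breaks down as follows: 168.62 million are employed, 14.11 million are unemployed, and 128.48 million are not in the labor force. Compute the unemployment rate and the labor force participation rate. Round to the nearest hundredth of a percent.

Labor force = employed + unemployed = 168.62 + 14.11 = 182.73 million.
Working-age population = 182.73 + 128.48 = 311.21 million.
Unemployment rate = 14.11 / 182.73 = 7.72%.
Labor force participation rate = 182.73 / 311.21 = 58.72%.

Unemployment rate ≈ 7.72%; labor force participation rate ≈ 58.72%.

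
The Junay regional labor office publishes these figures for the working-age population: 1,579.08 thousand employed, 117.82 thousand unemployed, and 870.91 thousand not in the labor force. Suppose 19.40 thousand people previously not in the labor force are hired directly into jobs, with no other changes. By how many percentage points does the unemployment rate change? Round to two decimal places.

The unemployment rate changes by −0.08 percentage points.

Initially, labor force = 1,579.08 + 117.82 = 1,696.90 thousand, so u = 117.82/1,696.90 = 6.94%.
After the change, employed and labor force both rise by 19.40; unemployed unchanged → E = 1,598.48, U = 117.82, labor force = 1,716.30 thousand.
New unemployment rate = 117.82 / 1,716.30 = 6.86%.
Change = 6.86% − 6.94% = −0.08 percentage points.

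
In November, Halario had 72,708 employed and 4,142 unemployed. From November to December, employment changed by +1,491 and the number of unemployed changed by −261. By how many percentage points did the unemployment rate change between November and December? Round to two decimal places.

The unemployment rate changed by −0.42 percentage points.

November: labor force = 72,708 + 4,142 = 76,850; u = 4,142/76,850 = 5.39%.
December: labor force = 74,199 + 3,881 = 78,080; u = 3,881/78,080 = 4.97%.
Change = 4.97% − 5.39% = −0.42 pp.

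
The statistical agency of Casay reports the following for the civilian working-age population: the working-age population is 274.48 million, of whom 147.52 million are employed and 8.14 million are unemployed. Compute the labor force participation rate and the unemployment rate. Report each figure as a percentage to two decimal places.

Labor force = employed + unemployed = 147.52 + 8.14 = 155.66 million.
Unemployment rate = 8.14 / 155.66 = 5.23%.
Labor force participation rate = 155.66 / 274.48 = 56.71%.

Labor force participation rate ≈ 56.71%; unemployment rate ≈ 5.23%.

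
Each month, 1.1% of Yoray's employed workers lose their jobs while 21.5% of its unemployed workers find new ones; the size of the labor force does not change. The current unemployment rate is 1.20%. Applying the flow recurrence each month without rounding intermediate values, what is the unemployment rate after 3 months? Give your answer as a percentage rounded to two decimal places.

With a fixed labor force, u_{t+1} = u_t + s·(1−u_t) − f·u_t = u_t·(1−s−f) + s.
Here 1−s−f = 0.774 and s = 0.011.
u_1 = 0.012000 × 0.774 + 0.011 = 0.020288.
u_2 = 0.020288 × 0.774 + 0.011 = 0.026703.
u_3 = 0.026703 × 0.774 + 0.011 = 0.031668.

Unemployment rate after three months ≈ 3.17%.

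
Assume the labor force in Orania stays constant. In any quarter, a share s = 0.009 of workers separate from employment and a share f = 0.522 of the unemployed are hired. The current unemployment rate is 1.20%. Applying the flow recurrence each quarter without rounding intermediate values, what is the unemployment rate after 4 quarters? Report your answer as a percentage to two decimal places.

With a fixed labor force, u_{t+1} = u_t + s·(1−u_t) − f·u_t = u_t·(1−s−f) + s.
Here 1−s−f = 0.469 and s = 0.009.
u_1 = 0.012000 × 0.469 + 0.009 = 0.014628.
u_2 = 0.014628 × 0.469 + 0.009 = 0.015861.
u_3 = 0.015861 × 0.469 + 0.009 = 0.016439.
u_4 = 0.016439 × 0.469 + 0.009 = 0.016710.

Unemployment rate after four quarters ≈ 1.67%.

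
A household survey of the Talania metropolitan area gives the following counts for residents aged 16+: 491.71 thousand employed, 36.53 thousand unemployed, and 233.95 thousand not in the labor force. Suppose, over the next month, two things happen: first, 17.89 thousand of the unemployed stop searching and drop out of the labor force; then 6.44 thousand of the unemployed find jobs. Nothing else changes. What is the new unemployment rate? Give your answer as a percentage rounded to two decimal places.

Initially, labor force = 491.71 + 36.53 = 528.24 thousand, so u = 36.53/528.24 = 6.92%.
After the first change, unemployed and labor force both fall by 17.89 → E = 491.71, U = 18.64, labor force = 510.35 thousand.
After the second change, unemployed falls and employed rises by 6.44; labor force unchanged → E = 498.15, U = 12.20, labor force = 510.35 thousand.
New unemployment rate = 12.20 / 510.35 = 2.39%.

New unemployment rate ≈ 2.39%.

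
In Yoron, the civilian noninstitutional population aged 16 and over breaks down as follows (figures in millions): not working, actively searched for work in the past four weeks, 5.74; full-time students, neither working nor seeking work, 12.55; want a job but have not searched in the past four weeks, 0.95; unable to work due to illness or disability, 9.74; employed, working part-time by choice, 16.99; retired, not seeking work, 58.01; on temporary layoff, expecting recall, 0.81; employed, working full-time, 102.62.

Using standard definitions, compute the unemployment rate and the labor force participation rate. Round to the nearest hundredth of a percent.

Employed = 16.99 + 102.62 = 119.61 million.
Unemployed = 5.74 + 0.81 = 6.55 million (jobless and actively searching, or on temporary layoff).
Labor force = 119.61 + 6.55 = 126.16 million.
Not in labor force = 12.55 + 0.95 + 9.74 + 58.01 = 81.25 million (those not working and not actively searching are outside the labor force — including those who want a job but have given up searching).
Civilian working-age population = 126.16 + 81.25 = 207.41 million.
Unemployment rate = 6.55 / 126.16 = 5.19%.
Labor force participation rate = 126.16 / 207.41 = 60.83%.

Unemployment rate ≈ 5.19%; labor force participation rate ≈ 60.83%.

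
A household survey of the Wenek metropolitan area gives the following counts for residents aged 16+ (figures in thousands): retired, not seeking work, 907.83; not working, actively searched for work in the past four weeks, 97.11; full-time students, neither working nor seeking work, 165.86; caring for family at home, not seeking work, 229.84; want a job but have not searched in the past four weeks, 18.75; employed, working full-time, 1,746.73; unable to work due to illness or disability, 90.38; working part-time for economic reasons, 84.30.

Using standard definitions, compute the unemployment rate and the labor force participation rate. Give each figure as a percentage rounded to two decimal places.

Employed = 1,746.73 + 84.30 = 1,831.03 thousand (anyone who worked, including part-time for economic reasons, counts as employed).
Unemployed = 97.11 thousand.
Labor force = 1,831.03 + 97.11 = 1,928.14 thousand.
Not in labor force = 907.83 + 165.86 + 229.84 + 18.75 + 90.38 = 1,412.66 thousand (those not working and not actively searching are outside the labor force — including those who want a job but have given up searching).
Civilian working-age population = 1,928.14 + 1,412.66 = 3,340.80 thousand.
Unemployment rate = 97.11 / 1,928.14 = 5.04%.
Labor force participation rate = 1,928.14 / 3,340.80 = 57.71%.

Unemployment rate ≈ 5.04%; labor force participation rate ≈ 57.71%.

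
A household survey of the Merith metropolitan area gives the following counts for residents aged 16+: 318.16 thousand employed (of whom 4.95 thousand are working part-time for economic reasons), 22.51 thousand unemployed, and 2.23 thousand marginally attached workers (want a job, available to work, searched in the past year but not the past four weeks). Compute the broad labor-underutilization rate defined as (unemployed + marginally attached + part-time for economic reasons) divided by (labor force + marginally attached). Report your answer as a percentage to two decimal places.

Labor force = 318.16 + 22.51 = 340.67 thousand.
Numerator = 22.51 + 2.23 + 4.95 = 29.69 thousand.
Denominator = 340.67 + 2.23 = 342.90 thousand.
Broad rate = 29.69 / 342.90 = 8.66%.

Broad underutilization rate ≈ 8.66%.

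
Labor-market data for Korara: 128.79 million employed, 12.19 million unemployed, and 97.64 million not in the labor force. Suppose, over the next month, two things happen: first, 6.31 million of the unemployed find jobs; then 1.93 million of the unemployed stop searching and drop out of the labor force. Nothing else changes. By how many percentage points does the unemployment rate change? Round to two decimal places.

Initially, labor force = 128.79 + 12.19 = 140.98 million, so u = 12.19/140.98 = 8.65%.
After the first change, unemployed falls and employed rises by 6.31; labor force unchanged → E = 135.10, U = 5.88, labor force = 140.98 million.
After the second change, unemployed and labor force both fall by 1.93 → E = 135.10, U = 3.95, labor force = 139.05 million.
New unemployment rate = 3.95 / 139.05 = 2.84%.
Change = 2.84% − 8.65% = −5.81 percentage points.

The unemployment rate changes by −5.81 percentage points.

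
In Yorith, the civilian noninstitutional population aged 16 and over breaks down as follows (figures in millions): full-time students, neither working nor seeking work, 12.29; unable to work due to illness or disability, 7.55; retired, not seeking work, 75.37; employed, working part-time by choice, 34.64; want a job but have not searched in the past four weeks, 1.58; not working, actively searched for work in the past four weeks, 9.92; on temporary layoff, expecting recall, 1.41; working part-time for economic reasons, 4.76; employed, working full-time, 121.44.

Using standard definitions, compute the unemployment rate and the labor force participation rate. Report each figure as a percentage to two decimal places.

Unemployment rate ≈ 6.58%; labor force participation rate ≈ 64.01%.

Employed = 34.64 + 4.76 + 121.44 = 160.84 million (anyone who worked, including part-time for economic reasons, counts as employed).
Unemployed = 9.92 + 1.41 = 11.33 million (jobless and actively searching, or on temporary layoff).
Labor force = 160.84 + 11.33 = 172.17 million.
Not in labor force = 12.29 + 7.55 + 75.37 + 1.58 = 96.79 million (those not working and not actively searching are outside the labor force — including those who want a job but have given up searching).
Civilian working-age population = 172.17 + 96.79 = 268.96 million.
Unemployment rate = 11.33 / 172.17 = 6.58%.
Labor force participation rate = 172.17 / 268.96 = 64.01%.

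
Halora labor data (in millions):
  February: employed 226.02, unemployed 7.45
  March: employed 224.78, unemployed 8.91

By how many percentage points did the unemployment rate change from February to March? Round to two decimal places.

The unemployment rate changed by +0.62 percentage points.

February: labor force = 226.02 + 7.45 = 233.47; u = 7.45/233.47 = 3.19%.
March: labor force = 224.78 + 8.91 = 233.69; u = 8.91/233.69 = 3.81%.
Change = 3.81% − 3.19% = +0.62 pp.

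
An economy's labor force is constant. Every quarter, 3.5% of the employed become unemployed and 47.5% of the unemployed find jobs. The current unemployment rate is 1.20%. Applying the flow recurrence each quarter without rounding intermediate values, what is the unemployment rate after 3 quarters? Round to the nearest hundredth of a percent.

With a fixed labor force, u_{t+1} = u_t + s·(1−u_t) − f·u_t = u_t·(1−s−f) + s.
Here 1−s−f = 0.490 and s = 0.035.
u_1 = 0.012000 × 0.490 + 0.035 = 0.040880.
u_2 = 0.040880 × 0.490 + 0.035 = 0.055031.
u_3 = 0.055031 × 0.490 + 0.035 = 0.061965.

Unemployment rate after three quarters ≈ 6.20%.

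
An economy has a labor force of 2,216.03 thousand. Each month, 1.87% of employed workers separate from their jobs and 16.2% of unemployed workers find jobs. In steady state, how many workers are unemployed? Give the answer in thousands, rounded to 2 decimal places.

About 229.33 thousand are unemployed in steady state.

Steady-state unemployment rate u* = s/(s+f) = 1.87/(1.87+16.2) = 0.103486.
Unemployed = u* × labor force = 0.103486 × 2,216.03 ≈ 229.33 thousand.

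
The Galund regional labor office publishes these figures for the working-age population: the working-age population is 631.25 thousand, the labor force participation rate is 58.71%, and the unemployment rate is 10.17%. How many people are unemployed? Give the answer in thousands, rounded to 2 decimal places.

About 37.69 thousand are unemployed.

Labor force = 0.5871 × 631.25 = 370.61 thousand.
Unemployed = 0.1017 × 370.61 ≈ 37.69 thousand.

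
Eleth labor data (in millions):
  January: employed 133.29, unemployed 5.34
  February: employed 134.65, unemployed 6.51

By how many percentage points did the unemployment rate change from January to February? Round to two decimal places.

The unemployment rate changed by +0.76 percentage points.

January: labor force = 133.29 + 5.34 = 138.63; u = 5.34/138.63 = 3.85%.
February: labor force = 134.65 + 6.51 = 141.16; u = 6.51/141.16 = 4.61%.
Change = 4.61% − 3.85% = +0.76 pp.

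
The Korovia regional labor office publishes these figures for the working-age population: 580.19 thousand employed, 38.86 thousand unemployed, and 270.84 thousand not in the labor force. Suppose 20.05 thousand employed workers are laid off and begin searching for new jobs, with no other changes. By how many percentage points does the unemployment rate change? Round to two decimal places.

Initially, labor force = 580.19 + 38.86 = 619.05 thousand, so u = 38.86/619.05 = 6.28%.
After the change, employed falls and unemployed rises by 20.05; labor force unchanged → E = 560.14, U = 58.91, labor force = 619.05 thousand.
New unemployment rate = 58.91 / 619.05 = 9.52%.
Change = 9.52% − 6.28% = +3.24 percentage points.

The unemployment rate changes by +3.24 percentage points.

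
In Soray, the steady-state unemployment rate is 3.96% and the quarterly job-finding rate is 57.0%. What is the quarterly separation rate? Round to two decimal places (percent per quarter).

From u* = s/(s+f): s = u·f/(1−u).
s = 0.0396 × 57.0 / (1 − 0.0396) = 2.2572 / 0.9604 ≈ 2.35% per quarter.

Separation rate ≈ 2.35% per quarter.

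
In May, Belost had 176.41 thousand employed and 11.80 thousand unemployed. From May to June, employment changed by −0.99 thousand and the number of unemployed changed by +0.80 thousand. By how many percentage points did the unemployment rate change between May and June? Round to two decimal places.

May: labor force = 176.41 + 11.80 = 188.21; u = 11.80/188.21 = 6.27%.
June: labor force = 175.42 + 12.60 = 188.02; u = 12.60/188.02 = 6.70%.
Change = 6.70% − 6.27% = +0.43 pp.

The unemployment rate changed by +0.43 percentage points.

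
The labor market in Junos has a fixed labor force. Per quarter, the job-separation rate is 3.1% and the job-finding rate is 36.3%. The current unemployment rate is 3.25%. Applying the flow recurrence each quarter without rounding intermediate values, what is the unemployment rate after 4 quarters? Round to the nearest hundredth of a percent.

With a fixed labor force, u_{t+1} = u_t + s·(1−u_t) − f·u_t = u_t·(1−s−f) + s.
Here 1−s−f = 0.606 and s = 0.031.
u_1 = 0.032500 × 0.606 + 0.031 = 0.050695.
u_2 = 0.050695 × 0.606 + 0.031 = 0.061721.
u_3 = 0.061721 × 0.606 + 0.031 = 0.068403.
u_4 = 0.068403 × 0.606 + 0.031 = 0.072452.

Unemployment rate after four quarters ≈ 7.25%.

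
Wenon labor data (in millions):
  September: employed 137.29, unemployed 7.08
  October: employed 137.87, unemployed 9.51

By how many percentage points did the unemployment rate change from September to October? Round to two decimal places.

The unemployment rate changed by +1.55 percentage points.

September: labor force = 137.29 + 7.08 = 144.37; u = 7.08/144.37 = 4.90%.
October: labor force = 137.87 + 9.51 = 147.38; u = 9.51/147.38 = 6.45%.
Change = 6.45% − 4.90% = +1.55 pp.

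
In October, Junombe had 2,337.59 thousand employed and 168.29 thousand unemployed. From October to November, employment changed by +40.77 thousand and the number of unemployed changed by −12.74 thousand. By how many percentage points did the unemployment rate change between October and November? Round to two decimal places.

October: labor force = 2,337.59 + 168.29 = 2,505.88; u = 168.29/2,505.88 = 6.72%.
November: labor force = 2,378.36 + 155.55 = 2,533.91; u = 155.55/2,533.91 = 6.14%.
Change = 6.14% − 6.72% = −0.58 pp.

The unemployment rate changed by −0.58 percentage points.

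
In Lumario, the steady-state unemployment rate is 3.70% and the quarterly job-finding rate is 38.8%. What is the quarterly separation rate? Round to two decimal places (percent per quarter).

From u* = s/(s+f): s = u·f/(1−u).
s = 0.0370 × 38.8 / (1 − 0.0370) = 1.4356 / 0.9630 ≈ 1.49% per quarter.

Separation rate ≈ 1.49% per quarter.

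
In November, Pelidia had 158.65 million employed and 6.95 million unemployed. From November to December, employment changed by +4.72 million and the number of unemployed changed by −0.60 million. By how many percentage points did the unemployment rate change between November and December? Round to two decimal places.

The unemployment rate changed by −0.46 percentage points.

November: labor force = 158.65 + 6.95 = 165.60; u = 6.95/165.60 = 4.20%.
December: labor force = 163.37 + 6.35 = 169.72; u = 6.35/169.72 = 3.74%.
Change = 3.74% − 4.20% = −0.46 pp.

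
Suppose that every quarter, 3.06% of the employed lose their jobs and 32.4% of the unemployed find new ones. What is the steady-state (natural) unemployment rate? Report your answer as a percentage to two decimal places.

Steady-state unemployment rate ≈ 8.63%.

At steady state the flows balance: s·E = f·U, so U/(E+U) = s/(s+f).
u* = 3.06 / (3.06 + 32.4) = 3.06 / 35.46 = 8.63%.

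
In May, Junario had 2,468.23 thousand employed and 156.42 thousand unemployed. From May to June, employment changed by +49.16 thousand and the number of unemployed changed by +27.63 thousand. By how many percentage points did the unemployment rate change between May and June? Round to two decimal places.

May: labor force = 2,468.23 + 156.42 = 2,624.65; u = 156.42/2,624.65 = 5.96%.
June: labor force = 2,517.39 + 184.05 = 2,701.44; u = 184.05/2,701.44 = 6.81%.
Change = 6.81% − 5.96% = +0.85 pp.

The unemployment rate changed by +0.85 percentage points.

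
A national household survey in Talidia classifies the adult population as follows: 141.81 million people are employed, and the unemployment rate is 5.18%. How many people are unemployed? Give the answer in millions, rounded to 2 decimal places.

Let U be the number unemployed. The labor force is E + U, and U/(E+U) = 0.0518.
So U = 0.0518 × 141.81 / (1 − 0.0518) = 7.3458 / 0.9482 ≈ 7.75 million.

About 7.75 million are unemployed.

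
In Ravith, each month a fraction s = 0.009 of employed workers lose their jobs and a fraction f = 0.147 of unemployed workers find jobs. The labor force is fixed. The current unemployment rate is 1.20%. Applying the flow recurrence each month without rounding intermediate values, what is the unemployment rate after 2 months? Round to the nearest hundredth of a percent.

With a fixed labor force, u_{t+1} = u_t + s·(1−u_t) − f·u_t = u_t·(1−s−f) + s.
Here 1−s−f = 0.844 and s = 0.009.
u_1 = 0.012000 × 0.844 + 0.009 = 0.019128.
u_2 = 0.019128 × 0.844 + 0.009 = 0.025144.

Unemployment rate after two months ≈ 2.51%.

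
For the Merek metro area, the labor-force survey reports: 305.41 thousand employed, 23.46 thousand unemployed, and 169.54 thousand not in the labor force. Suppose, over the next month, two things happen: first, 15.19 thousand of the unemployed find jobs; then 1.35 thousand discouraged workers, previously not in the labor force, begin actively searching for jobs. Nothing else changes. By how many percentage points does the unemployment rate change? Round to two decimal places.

The unemployment rate changes by −4.22 percentage points.

Initially, labor force = 305.41 + 23.46 = 328.87 thousand, so u = 23.46/328.87 = 7.13%.
After the first change, unemployed falls and employed rises by 15.19; labor force unchanged → E = 320.60, U = 8.27, labor force = 328.87 thousand.
After the second change, unemployed and labor force both rise by 1.35 → E = 320.60, U = 9.62, labor force = 330.22 thousand.
New unemployment rate = 9.62 / 330.22 = 2.91%.
Change = 2.91% − 7.13% = −4.22 percentage points.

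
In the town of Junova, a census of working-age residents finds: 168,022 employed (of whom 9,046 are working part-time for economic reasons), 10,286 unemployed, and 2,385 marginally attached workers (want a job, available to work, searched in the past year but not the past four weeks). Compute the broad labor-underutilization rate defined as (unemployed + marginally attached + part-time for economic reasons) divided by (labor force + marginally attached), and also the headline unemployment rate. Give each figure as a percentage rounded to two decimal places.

Labor force = 168,022 + 10,286 = 178,308.
Numerator = 10,286 + 2,385 + 9,046 = 21,717.
Denominator = 178,308 + 2,385 = 180,693.
Broad rate = 21,717 / 180,693 = 12.02%.
Headline unemployment rate = 10,286 / 178,308 = 5.77%.

Broad underutilization rate ≈ 12.02%; headline unemployment rate ≈ 5.77%.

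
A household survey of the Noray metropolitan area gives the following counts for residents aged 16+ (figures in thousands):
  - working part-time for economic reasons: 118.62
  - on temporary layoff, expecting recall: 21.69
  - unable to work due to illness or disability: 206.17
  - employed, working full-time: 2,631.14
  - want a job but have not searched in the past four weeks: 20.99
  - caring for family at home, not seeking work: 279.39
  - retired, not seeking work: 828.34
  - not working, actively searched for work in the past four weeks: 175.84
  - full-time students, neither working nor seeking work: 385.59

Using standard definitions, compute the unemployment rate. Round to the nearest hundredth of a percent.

Unemployment rate ≈ 6.70%.

Employed = 118.62 + 2,631.14 = 2,749.76 thousand (anyone who worked, including part-time for economic reasons, counts as employed).
Unemployed = 21.69 + 175.84 = 197.53 thousand (jobless and actively searching, or on temporary layoff).
Labor force = 2,749.76 + 197.53 = 2,947.29 thousand.
Unemployment rate = 197.53 / 2,947.29 = 6.70%.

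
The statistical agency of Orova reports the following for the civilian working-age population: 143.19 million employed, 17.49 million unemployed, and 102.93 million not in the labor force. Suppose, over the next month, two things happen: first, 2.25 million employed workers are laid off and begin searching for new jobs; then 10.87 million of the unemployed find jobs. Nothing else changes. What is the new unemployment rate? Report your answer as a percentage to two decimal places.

New unemployment rate ≈ 5.52%.

Initially, labor force = 143.19 + 17.49 = 160.68 million, so u = 17.49/160.68 = 10.88%.
After the first change, employed falls and unemployed rises by 2.25; labor force unchanged → E = 140.94, U = 19.74, labor force = 160.68 million.
After the second change, unemployed falls and employed rises by 10.87; labor force unchanged → E = 151.81, U = 8.87, labor force = 160.68 million.
New unemployment rate = 8.87 / 160.68 = 5.52%.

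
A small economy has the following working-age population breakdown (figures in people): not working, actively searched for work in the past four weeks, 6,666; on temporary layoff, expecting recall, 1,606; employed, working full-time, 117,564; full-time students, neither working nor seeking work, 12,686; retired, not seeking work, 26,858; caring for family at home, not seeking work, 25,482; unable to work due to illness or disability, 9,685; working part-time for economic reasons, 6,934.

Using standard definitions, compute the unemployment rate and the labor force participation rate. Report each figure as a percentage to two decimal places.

Unemployment rate ≈ 6.23%; labor force participation rate ≈ 63.99%.

Employed = 117,564 + 6,934 = 124,498 (anyone who worked, including part-time for economic reasons, counts as employed).
Unemployed = 6,666 + 1,606 = 8,272 (jobless and actively searching, or on temporary layoff).
Labor force = 124,498 + 8,272 = 132,770.
Not in labor force = 12,686 + 26,858 + 25,482 + 9,685 = 74,711 (those not working and not actively searching are outside the labor force).
Civilian working-age population = 132,770 + 74,711 = 207,481.
Unemployment rate = 8,272 / 132,770 = 6.23%.
Labor force participation rate = 132,770 / 207,481 = 63.99%.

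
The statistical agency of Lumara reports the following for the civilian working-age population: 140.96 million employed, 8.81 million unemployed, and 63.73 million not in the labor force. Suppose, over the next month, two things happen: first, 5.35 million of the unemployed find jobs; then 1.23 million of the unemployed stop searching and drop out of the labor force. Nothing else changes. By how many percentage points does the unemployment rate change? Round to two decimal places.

The unemployment rate changes by −4.38 percentage points.

Initially, labor force = 140.96 + 8.81 = 149.77 million, so u = 8.81/149.77 = 5.88%.
After the first change, unemployed falls and employed rises by 5.35; labor force unchanged → E = 146.31, U = 3.46, labor force = 149.77 million.
After the second change, unemployed and labor force both fall by 1.23 → E = 146.31, U = 2.23, labor force = 148.54 million.
New unemployment rate = 2.23 / 148.54 = 1.50%.
Change = 1.50% − 5.88% = −4.38 percentage points.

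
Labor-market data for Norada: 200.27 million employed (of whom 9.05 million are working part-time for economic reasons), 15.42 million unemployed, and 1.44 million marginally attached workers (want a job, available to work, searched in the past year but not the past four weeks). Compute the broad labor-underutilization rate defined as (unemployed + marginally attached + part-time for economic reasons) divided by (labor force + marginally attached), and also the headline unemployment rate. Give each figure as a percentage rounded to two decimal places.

Broad underutilization rate ≈ 11.93%; headline unemployment rate ≈ 7.15%.

Labor force = 200.27 + 15.42 = 215.69 million.
Numerator = 15.42 + 1.44 + 9.05 = 25.91 million.
Denominator = 215.69 + 1.44 = 217.13 million.
Broad rate = 25.91 / 217.13 = 11.93%.
Headline unemployment rate = 15.42 / 215.69 = 7.15%.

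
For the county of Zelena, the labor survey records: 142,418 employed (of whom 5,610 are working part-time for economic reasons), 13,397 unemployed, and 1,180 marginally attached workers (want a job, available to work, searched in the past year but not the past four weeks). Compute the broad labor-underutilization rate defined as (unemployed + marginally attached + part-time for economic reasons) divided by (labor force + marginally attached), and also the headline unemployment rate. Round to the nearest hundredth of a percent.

Labor force = 142,418 + 13,397 = 155,815.
Numerator = 13,397 + 1,180 + 5,610 = 20,187.
Denominator = 155,815 + 1,180 = 156,995.
Broad rate = 20,187 / 156,995 = 12.86%.
Headline unemployment rate = 13,397 / 155,815 = 8.60%.

Broad underutilization rate ≈ 12.86%; headline unemployment rate ≈ 8.60%.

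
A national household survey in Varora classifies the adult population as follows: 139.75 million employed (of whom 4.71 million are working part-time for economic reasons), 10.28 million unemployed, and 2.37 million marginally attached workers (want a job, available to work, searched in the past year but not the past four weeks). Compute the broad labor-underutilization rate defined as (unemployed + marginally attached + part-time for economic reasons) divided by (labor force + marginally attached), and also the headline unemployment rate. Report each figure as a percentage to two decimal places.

Labor force = 139.75 + 10.28 = 150.03 million.
Numerator = 10.28 + 2.37 + 4.71 = 17.36 million.
Denominator = 150.03 + 2.37 = 152.40 million.
Broad rate = 17.36 / 152.40 = 11.39%.
Headline unemployment rate = 10.28 / 150.03 = 6.85%.

Broad underutilization rate ≈ 11.39%; headline unemployment rate ≈ 6.85%.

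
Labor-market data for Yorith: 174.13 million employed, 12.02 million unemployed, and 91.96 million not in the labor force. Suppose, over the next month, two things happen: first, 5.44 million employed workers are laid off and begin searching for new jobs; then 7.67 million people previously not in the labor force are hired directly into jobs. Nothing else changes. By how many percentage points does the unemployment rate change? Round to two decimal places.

The unemployment rate changes by +2.55 percentage points.

Initially, labor force = 174.13 + 12.02 = 186.15 million, so u = 12.02/186.15 = 6.46%.
After the first change, employed falls and unemployed rises by 5.44; labor force unchanged → E = 168.69, U = 17.46, labor force = 186.15 million.
After the second change, employed and labor force both rise by 7.67; unemployed unchanged → E = 176.36, U = 17.46, labor force = 193.82 million.
New unemployment rate = 17.46 / 193.82 = 9.01%.
Change = 9.01% − 6.46% = +2.55 percentage points.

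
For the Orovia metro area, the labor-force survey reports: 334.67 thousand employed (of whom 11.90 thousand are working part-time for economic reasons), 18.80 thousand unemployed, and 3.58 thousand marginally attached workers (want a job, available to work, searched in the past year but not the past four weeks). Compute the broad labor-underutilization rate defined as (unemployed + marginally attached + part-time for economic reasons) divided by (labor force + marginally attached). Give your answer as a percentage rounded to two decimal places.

Broad underutilization rate ≈ 9.60%.

Labor force = 334.67 + 18.80 = 353.47 thousand.
Numerator = 18.80 + 3.58 + 11.90 = 34.28 thousand.
Denominator = 353.47 + 3.58 = 357.05 thousand.
Broad rate = 34.28 / 357.05 = 9.60%.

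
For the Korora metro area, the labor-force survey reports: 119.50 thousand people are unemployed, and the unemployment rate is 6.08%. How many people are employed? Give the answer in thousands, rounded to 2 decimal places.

About 1,845.96 thousand are employed.

Labor force = U / u = 119.50 / 0.0608 ≈ 1,965.46 thousand.
Employed = labor force − unemployed = 1,965.46 − 119.50 = 1,845.96 thousand.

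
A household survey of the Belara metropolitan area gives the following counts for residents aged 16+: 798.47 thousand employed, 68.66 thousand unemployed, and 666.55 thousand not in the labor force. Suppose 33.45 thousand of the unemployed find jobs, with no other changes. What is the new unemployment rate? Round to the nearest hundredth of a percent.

New unemployment rate ≈ 4.06%.

Initially, labor force = 798.47 + 68.66 = 867.13 thousand, so u = 68.66/867.13 = 7.92%.
After the change, unemployed falls and employed rises by 33.45; labor force unchanged → E = 831.92, U = 35.21, labor force = 867.13 thousand.
New unemployment rate = 35.21 / 867.13 = 4.06%.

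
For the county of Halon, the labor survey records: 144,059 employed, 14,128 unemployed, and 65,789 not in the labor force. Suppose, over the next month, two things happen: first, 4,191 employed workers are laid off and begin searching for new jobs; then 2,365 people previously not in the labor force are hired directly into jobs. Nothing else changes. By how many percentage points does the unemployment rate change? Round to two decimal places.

The unemployment rate changes by +2.48 percentage points.

Initially, labor force = 144,059 + 14,128 = 158,187, so u = 14,128/158,187 = 8.93%.
After the first change, employed falls and unemployed rises by 4,191; labor force unchanged → E = 139,868, U = 18,319, labor force = 158,187.
After the second change, employed and labor force both rise by 2,365; unemployed unchanged → E = 142,233, U = 18,319, labor force = 160,552.
New unemployment rate = 18,319 / 160,552 = 11.41%.
Change = 11.41% − 8.93% = +2.48 percentage points.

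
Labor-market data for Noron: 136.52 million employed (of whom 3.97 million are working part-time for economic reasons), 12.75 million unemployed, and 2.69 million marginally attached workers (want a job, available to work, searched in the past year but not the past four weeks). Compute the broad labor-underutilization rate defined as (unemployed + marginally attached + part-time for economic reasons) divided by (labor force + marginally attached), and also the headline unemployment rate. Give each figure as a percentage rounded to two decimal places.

Labor force = 136.52 + 12.75 = 149.27 million.
Numerator = 12.75 + 2.69 + 3.97 = 19.41 million.
Denominator = 149.27 + 2.69 = 151.96 million.
Broad rate = 19.41 / 151.96 = 12.77%.
Headline unemployment rate = 12.75 / 149.27 = 8.54%.

Broad underutilization rate ≈ 12.77%; headline unemployment rate ≈ 8.54%.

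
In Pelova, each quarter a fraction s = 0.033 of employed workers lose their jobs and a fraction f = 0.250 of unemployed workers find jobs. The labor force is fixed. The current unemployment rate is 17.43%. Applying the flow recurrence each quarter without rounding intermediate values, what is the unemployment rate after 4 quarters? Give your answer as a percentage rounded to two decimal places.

Unemployment rate after four quarters ≈ 13.19%.

With a fixed labor force, u_{t+1} = u_t + s·(1−u_t) − f·u_t = u_t·(1−s−f) + s.
Here 1−s−f = 0.717 and s = 0.033.
u_1 = 0.174300 × 0.717 + 0.033 = 0.157973.
u_2 = 0.157973 × 0.717 + 0.033 = 0.146267.
u_3 = 0.146267 × 0.717 + 0.033 = 0.137873.
u_4 = 0.137873 × 0.717 + 0.033 = 0.131855.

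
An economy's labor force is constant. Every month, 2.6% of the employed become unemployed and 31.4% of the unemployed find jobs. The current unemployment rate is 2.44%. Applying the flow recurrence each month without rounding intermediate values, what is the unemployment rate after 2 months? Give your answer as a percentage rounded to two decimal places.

Unemployment rate after two months ≈ 5.38%.

With a fixed labor force, u_{t+1} = u_t + s·(1−u_t) − f·u_t = u_t·(1−s−f) + s.
Here 1−s−f = 0.660 and s = 0.026.
u_1 = 0.024400 × 0.660 + 0.026 = 0.042104.
u_2 = 0.042104 × 0.660 + 0.026 = 0.053789.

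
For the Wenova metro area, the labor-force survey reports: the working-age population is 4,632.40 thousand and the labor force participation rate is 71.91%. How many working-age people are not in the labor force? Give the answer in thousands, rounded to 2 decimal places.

Share not in the labor force = 1 − 0.7191 = 0.2809.
Not in labor force = 0.2809 × 4,632.40 ≈ 1,301.24 thousand.

About 1,301.24 thousand are not in the labor force.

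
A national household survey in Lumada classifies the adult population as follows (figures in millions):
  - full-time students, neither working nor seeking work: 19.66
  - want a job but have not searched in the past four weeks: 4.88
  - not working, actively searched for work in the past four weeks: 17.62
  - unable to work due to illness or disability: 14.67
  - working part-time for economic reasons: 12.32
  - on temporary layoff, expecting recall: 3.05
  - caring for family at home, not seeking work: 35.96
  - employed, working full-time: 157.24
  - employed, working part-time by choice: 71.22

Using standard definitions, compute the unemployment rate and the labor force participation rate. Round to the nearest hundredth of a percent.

Unemployment rate ≈ 7.91%; labor force participation rate ≈ 77.67%.

Employed = 12.32 + 157.24 + 71.22 = 240.78 million (anyone who worked, including part-time for economic reasons, counts as employed).
Unemployed = 17.62 + 3.05 = 20.67 million (jobless and actively searching, or on temporary layoff).
Labor force = 240.78 + 20.67 = 261.45 million.
Not in labor force = 19.66 + 4.88 + 14.67 + 35.96 = 75.17 million (those not working and not actively searching are outside the labor force — including those who want a job but have given up searching).
Civilian working-age population = 261.45 + 75.17 = 336.62 million.
Unemployment rate = 20.67 / 261.45 = 7.91%.
Labor force participation rate = 261.45 / 336.62 = 77.67%.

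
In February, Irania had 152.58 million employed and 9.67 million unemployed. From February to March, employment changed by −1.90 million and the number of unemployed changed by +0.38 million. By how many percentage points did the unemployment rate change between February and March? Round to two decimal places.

The unemployment rate changed by +0.29 percentage points.

February: labor force = 152.58 + 9.67 = 162.25; u = 9.67/162.25 = 5.96%.
March: labor force = 150.68 + 10.05 = 160.73; u = 10.05/160.73 = 6.25%.
Change = 6.25% − 5.96% = +0.29 pp.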